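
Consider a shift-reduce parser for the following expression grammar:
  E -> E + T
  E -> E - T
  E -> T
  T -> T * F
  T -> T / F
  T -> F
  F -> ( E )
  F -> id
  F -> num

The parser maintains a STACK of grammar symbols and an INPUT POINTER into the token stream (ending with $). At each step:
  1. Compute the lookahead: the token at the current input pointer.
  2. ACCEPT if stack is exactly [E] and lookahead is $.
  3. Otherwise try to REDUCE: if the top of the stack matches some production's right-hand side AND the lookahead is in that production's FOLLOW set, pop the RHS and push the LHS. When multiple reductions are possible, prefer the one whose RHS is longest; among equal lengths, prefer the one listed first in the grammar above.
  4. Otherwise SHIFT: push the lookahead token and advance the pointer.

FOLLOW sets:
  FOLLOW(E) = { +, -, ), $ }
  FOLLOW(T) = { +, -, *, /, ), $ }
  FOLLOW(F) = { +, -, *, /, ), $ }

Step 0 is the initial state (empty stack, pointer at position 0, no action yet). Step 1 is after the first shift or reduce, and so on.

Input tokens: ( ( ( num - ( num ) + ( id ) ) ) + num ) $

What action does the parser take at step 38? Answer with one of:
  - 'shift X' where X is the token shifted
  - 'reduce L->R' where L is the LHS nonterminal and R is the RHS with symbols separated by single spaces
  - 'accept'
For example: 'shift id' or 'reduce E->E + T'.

Answer: reduce F->num

Derivation:
Step 1: shift (. Stack=[(] ptr=1 lookahead=( remaining=[( ( num - ( num ) + ( id ) ) ) + num ) $]
Step 2: shift (. Stack=[( (] ptr=2 lookahead=( remaining=[( num - ( num ) + ( id ) ) ) + num ) $]
Step 3: shift (. Stack=[( ( (] ptr=3 lookahead=num remaining=[num - ( num ) + ( id ) ) ) + num ) $]
Step 4: shift num. Stack=[( ( ( num] ptr=4 lookahead=- remaining=[- ( num ) + ( id ) ) ) + num ) $]
Step 5: reduce F->num. Stack=[( ( ( F] ptr=4 lookahead=- remaining=[- ( num ) + ( id ) ) ) + num ) $]
Step 6: reduce T->F. Stack=[( ( ( T] ptr=4 lookahead=- remaining=[- ( num ) + ( id ) ) ) + num ) $]
Step 7: reduce E->T. Stack=[( ( ( E] ptr=4 lookahead=- remaining=[- ( num ) + ( id ) ) ) + num ) $]
Step 8: shift -. Stack=[( ( ( E -] ptr=5 lookahead=( remaining=[( num ) + ( id ) ) ) + num ) $]
Step 9: shift (. Stack=[( ( ( E - (] ptr=6 lookahead=num remaining=[num ) + ( id ) ) ) + num ) $]
Step 10: shift num. Stack=[( ( ( E - ( num] ptr=7 lookahead=) remaining=[) + ( id ) ) ) + num ) $]
Step 11: reduce F->num. Stack=[( ( ( E - ( F] ptr=7 lookahead=) remaining=[) + ( id ) ) ) + num ) $]
Step 12: reduce T->F. Stack=[( ( ( E - ( T] ptr=7 lookahead=) remaining=[) + ( id ) ) ) + num ) $]
Step 13: reduce E->T. Stack=[( ( ( E - ( E] ptr=7 lookahead=) remaining=[) + ( id ) ) ) + num ) $]
Step 14: shift ). Stack=[( ( ( E - ( E )] ptr=8 lookahead=+ remaining=[+ ( id ) ) ) + num ) $]
Step 15: reduce F->( E ). Stack=[( ( ( E - F] ptr=8 lookahead=+ remaining=[+ ( id ) ) ) + num ) $]
Step 16: reduce T->F. Stack=[( ( ( E - T] ptr=8 lookahead=+ remaining=[+ ( id ) ) ) + num ) $]
Step 17: reduce E->E - T. Stack=[( ( ( E] ptr=8 lookahead=+ remaining=[+ ( id ) ) ) + num ) $]
Step 18: shift +. Stack=[( ( ( E +] ptr=9 lookahead=( remaining=[( id ) ) ) + num ) $]
Step 19: shift (. Stack=[( ( ( E + (] ptr=10 lookahead=id remaining=[id ) ) ) + num ) $]
Step 20: shift id. Stack=[( ( ( E + ( id] ptr=11 lookahead=) remaining=[) ) ) + num ) $]
Step 21: reduce F->id. Stack=[( ( ( E + ( F] ptr=11 lookahead=) remaining=[) ) ) + num ) $]
Step 22: reduce T->F. Stack=[( ( ( E + ( T] ptr=11 lookahead=) remaining=[) ) ) + num ) $]
Step 23: reduce E->T. Stack=[( ( ( E + ( E] ptr=11 lookahead=) remaining=[) ) ) + num ) $]
Step 24: shift ). Stack=[( ( ( E + ( E )] ptr=12 lookahead=) remaining=[) ) + num ) $]
Step 25: reduce F->( E ). Stack=[( ( ( E + F] ptr=12 lookahead=) remaining=[) ) + num ) $]
Step 26: reduce T->F. Stack=[( ( ( E + T] ptr=12 lookahead=) remaining=[) ) + num ) $]
Step 27: reduce E->E + T. Stack=[( ( ( E] ptr=12 lookahead=) remaining=[) ) + num ) $]
Step 28: shift ). Stack=[( ( ( E )] ptr=13 lookahead=) remaining=[) + num ) $]
Step 29: reduce F->( E ). Stack=[( ( F] ptr=13 lookahead=) remaining=[) + num ) $]
Step 30: reduce T->F. Stack=[( ( T] ptr=13 lookahead=) remaining=[) + num ) $]
Step 31: reduce E->T. Stack=[( ( E] ptr=13 lookahead=) remaining=[) + num ) $]
Step 32: shift ). Stack=[( ( E )] ptr=14 lookahead=+ remaining=[+ num ) $]
Step 33: reduce F->( E ). Stack=[( F] ptr=14 lookahead=+ remaining=[+ num ) $]
Step 34: reduce T->F. Stack=[( T] ptr=14 lookahead=+ remaining=[+ num ) $]
Step 35: reduce E->T. Stack=[( E] ptr=14 lookahead=+ remaining=[+ num ) $]
Step 36: shift +. Stack=[( E +] ptr=15 lookahead=num remaining=[num ) $]
Step 37: shift num. Stack=[( E + num] ptr=16 lookahead=) remaining=[) $]
Step 38: reduce F->num. Stack=[( E + F] ptr=16 lookahead=) remaining=[) $]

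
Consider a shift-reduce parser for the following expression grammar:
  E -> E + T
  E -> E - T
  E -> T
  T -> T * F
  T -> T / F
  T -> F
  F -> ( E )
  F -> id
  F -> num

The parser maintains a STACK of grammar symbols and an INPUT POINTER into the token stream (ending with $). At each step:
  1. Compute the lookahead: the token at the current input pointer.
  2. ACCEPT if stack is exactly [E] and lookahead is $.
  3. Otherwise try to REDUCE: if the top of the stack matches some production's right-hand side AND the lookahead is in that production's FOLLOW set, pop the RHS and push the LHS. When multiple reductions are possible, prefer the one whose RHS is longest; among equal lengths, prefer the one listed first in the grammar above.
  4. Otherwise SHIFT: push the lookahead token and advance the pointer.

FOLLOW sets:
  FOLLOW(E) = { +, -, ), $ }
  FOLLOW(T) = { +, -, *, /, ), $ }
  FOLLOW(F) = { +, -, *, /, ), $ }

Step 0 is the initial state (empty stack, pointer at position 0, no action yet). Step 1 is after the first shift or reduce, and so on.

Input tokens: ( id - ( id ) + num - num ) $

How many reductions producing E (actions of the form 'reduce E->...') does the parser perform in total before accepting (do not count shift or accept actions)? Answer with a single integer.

Answer: 6

Derivation:
Step 1: shift (. Stack=[(] ptr=1 lookahead=id remaining=[id - ( id ) + num - num ) $]
Step 2: shift id. Stack=[( id] ptr=2 lookahead=- remaining=[- ( id ) + num - num ) $]
Step 3: reduce F->id. Stack=[( F] ptr=2 lookahead=- remaining=[- ( id ) + num - num ) $]
Step 4: reduce T->F. Stack=[( T] ptr=2 lookahead=- remaining=[- ( id ) + num - num ) $]
Step 5: reduce E->T. Stack=[( E] ptr=2 lookahead=- remaining=[- ( id ) + num - num ) $]
Step 6: shift -. Stack=[( E -] ptr=3 lookahead=( remaining=[( id ) + num - num ) $]
Step 7: shift (. Stack=[( E - (] ptr=4 lookahead=id remaining=[id ) + num - num ) $]
Step 8: shift id. Stack=[( E - ( id] ptr=5 lookahead=) remaining=[) + num - num ) $]
Step 9: reduce F->id. Stack=[( E - ( F] ptr=5 lookahead=) remaining=[) + num - num ) $]
Step 10: reduce T->F. Stack=[( E - ( T] ptr=5 lookahead=) remaining=[) + num - num ) $]
Step 11: reduce E->T. Stack=[( E - ( E] ptr=5 lookahead=) remaining=[) + num - num ) $]
Step 12: shift ). Stack=[( E - ( E )] ptr=6 lookahead=+ remaining=[+ num - num ) $]
Step 13: reduce F->( E ). Stack=[( E - F] ptr=6 lookahead=+ remaining=[+ num - num ) $]
Step 14: reduce T->F. Stack=[( E - T] ptr=6 lookahead=+ remaining=[+ num - num ) $]
Step 15: reduce E->E - T. Stack=[( E] ptr=6 lookahead=+ remaining=[+ num - num ) $]
Step 16: shift +. Stack=[( E +] ptr=7 lookahead=num remaining=[num - num ) $]
Step 17: shift num. Stack=[( E + num] ptr=8 lookahead=- remaining=[- num ) $]
Step 18: reduce F->num. Stack=[( E + F] ptr=8 lookahead=- remaining=[- num ) $]
Step 19: reduce T->F. Stack=[( E + T] ptr=8 lookahead=- remaining=[- num ) $]
Step 20: reduce E->E + T. Stack=[( E] ptr=8 lookahead=- remaining=[- num ) $]
Step 21: shift -. Stack=[( E -] ptr=9 lookahead=num remaining=[num ) $]
Step 22: shift num. Stack=[( E - num] ptr=10 lookahead=) remaining=[) $]
Step 23: reduce F->num. Stack=[( E - F] ptr=10 lookahead=) remaining=[) $]
Step 24: reduce T->F. Stack=[( E - T] ptr=10 lookahead=) remaining=[) $]
Step 25: reduce E->E - T. Stack=[( E] ptr=10 lookahead=) remaining=[) $]
Step 26: shift ). Stack=[( E )] ptr=11 lookahead=$ remaining=[$]
Step 27: reduce F->( E ). Stack=[F] ptr=11 lookahead=$ remaining=[$]
Step 28: reduce T->F. Stack=[T] ptr=11 lookahead=$ remaining=[$]
Step 29: reduce E->T. Stack=[E] ptr=11 lookahead=$ remaining=[$]
Step 30: accept. Stack=[E] ptr=11 lookahead=$ remaining=[$]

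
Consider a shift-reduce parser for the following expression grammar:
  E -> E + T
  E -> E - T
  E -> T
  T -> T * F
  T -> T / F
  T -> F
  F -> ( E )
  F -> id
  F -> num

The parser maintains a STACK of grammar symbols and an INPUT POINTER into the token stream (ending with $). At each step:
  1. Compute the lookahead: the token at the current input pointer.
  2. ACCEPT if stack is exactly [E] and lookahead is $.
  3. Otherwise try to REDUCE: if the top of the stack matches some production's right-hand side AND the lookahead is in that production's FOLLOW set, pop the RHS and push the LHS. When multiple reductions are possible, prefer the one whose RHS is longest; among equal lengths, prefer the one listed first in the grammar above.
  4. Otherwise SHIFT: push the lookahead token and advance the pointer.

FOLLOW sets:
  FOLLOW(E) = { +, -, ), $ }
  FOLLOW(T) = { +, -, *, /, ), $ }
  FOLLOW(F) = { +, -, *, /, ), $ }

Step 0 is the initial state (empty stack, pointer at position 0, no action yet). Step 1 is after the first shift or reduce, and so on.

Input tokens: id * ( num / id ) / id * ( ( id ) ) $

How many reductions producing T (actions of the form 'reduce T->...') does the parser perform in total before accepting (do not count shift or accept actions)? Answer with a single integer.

Answer: 8

Derivation:
Step 1: shift id. Stack=[id] ptr=1 lookahead=* remaining=[* ( num / id ) / id * ( ( id ) ) $]
Step 2: reduce F->id. Stack=[F] ptr=1 lookahead=* remaining=[* ( num / id ) / id * ( ( id ) ) $]
Step 3: reduce T->F. Stack=[T] ptr=1 lookahead=* remaining=[* ( num / id ) / id * ( ( id ) ) $]
Step 4: shift *. Stack=[T *] ptr=2 lookahead=( remaining=[( num / id ) / id * ( ( id ) ) $]
Step 5: shift (. Stack=[T * (] ptr=3 lookahead=num remaining=[num / id ) / id * ( ( id ) ) $]
Step 6: shift num. Stack=[T * ( num] ptr=4 lookahead=/ remaining=[/ id ) / id * ( ( id ) ) $]
Step 7: reduce F->num. Stack=[T * ( F] ptr=4 lookahead=/ remaining=[/ id ) / id * ( ( id ) ) $]
Step 8: reduce T->F. Stack=[T * ( T] ptr=4 lookahead=/ remaining=[/ id ) / id * ( ( id ) ) $]
Step 9: shift /. Stack=[T * ( T /] ptr=5 lookahead=id remaining=[id ) / id * ( ( id ) ) $]
Step 10: shift id. Stack=[T * ( T / id] ptr=6 lookahead=) remaining=[) / id * ( ( id ) ) $]
Step 11: reduce F->id. Stack=[T * ( T / F] ptr=6 lookahead=) remaining=[) / id * ( ( id ) ) $]
Step 12: reduce T->T / F. Stack=[T * ( T] ptr=6 lookahead=) remaining=[) / id * ( ( id ) ) $]
Step 13: reduce E->T. Stack=[T * ( E] ptr=6 lookahead=) remaining=[) / id * ( ( id ) ) $]
Step 14: shift ). Stack=[T * ( E )] ptr=7 lookahead=/ remaining=[/ id * ( ( id ) ) $]
Step 15: reduce F->( E ). Stack=[T * F] ptr=7 lookahead=/ remaining=[/ id * ( ( id ) ) $]
Step 16: reduce T->T * F. Stack=[T] ptr=7 lookahead=/ remaining=[/ id * ( ( id ) ) $]
Step 17: shift /. Stack=[T /] ptr=8 lookahead=id remaining=[id * ( ( id ) ) $]
Step 18: shift id. Stack=[T / id] ptr=9 lookahead=* remaining=[* ( ( id ) ) $]
Step 19: reduce F->id. Stack=[T / F] ptr=9 lookahead=* remaining=[* ( ( id ) ) $]
Step 20: reduce T->T / F. Stack=[T] ptr=9 lookahead=* remaining=[* ( ( id ) ) $]
Step 21: shift *. Stack=[T *] ptr=10 lookahead=( remaining=[( ( id ) ) $]
Step 22: shift (. Stack=[T * (] ptr=11 lookahead=( remaining=[( id ) ) $]
Step 23: shift (. Stack=[T * ( (] ptr=12 lookahead=id remaining=[id ) ) $]
Step 24: shift id. Stack=[T * ( ( id] ptr=13 lookahead=) remaining=[) ) $]
Step 25: reduce F->id. Stack=[T * ( ( F] ptr=13 lookahead=) remaining=[) ) $]
Step 26: reduce T->F. Stack=[T * ( ( T] ptr=13 lookahead=) remaining=[) ) $]
Step 27: reduce E->T. Stack=[T * ( ( E] ptr=13 lookahead=) remaining=[) ) $]
Step 28: shift ). Stack=[T * ( ( E )] ptr=14 lookahead=) remaining=[) $]
Step 29: reduce F->( E ). Stack=[T * ( F] ptr=14 lookahead=) remaining=[) $]
Step 30: reduce T->F. Stack=[T * ( T] ptr=14 lookahead=) remaining=[) $]
Step 31: reduce E->T. Stack=[T * ( E] ptr=14 lookahead=) remaining=[) $]
Step 32: shift ). Stack=[T * ( E )] ptr=15 lookahead=$ remaining=[$]
Step 33: reduce F->( E ). Stack=[T * F] ptr=15 lookahead=$ remaining=[$]
Step 34: reduce T->T * F. Stack=[T] ptr=15 lookahead=$ remaining=[$]
Step 35: reduce E->T. Stack=[E] ptr=15 lookahead=$ remaining=[$]
Step 36: accept. Stack=[E] ptr=15 lookahead=$ remaining=[$]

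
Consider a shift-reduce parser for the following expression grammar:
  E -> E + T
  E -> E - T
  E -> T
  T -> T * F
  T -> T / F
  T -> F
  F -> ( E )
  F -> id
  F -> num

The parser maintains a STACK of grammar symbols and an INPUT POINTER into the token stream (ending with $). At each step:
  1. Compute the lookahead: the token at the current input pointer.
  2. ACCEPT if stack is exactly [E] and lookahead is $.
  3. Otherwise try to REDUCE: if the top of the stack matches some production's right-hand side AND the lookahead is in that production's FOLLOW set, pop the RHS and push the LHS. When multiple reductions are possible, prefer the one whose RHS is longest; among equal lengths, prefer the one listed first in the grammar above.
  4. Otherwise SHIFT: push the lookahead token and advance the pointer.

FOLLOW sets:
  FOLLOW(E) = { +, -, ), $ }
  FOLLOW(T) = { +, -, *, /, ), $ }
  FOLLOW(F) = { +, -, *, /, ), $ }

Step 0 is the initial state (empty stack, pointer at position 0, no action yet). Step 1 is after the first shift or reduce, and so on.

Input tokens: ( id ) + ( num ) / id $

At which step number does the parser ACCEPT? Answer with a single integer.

Answer: 24

Derivation:
Step 1: shift (. Stack=[(] ptr=1 lookahead=id remaining=[id ) + ( num ) / id $]
Step 2: shift id. Stack=[( id] ptr=2 lookahead=) remaining=[) + ( num ) / id $]
Step 3: reduce F->id. Stack=[( F] ptr=2 lookahead=) remaining=[) + ( num ) / id $]
Step 4: reduce T->F. Stack=[( T] ptr=2 lookahead=) remaining=[) + ( num ) / id $]
Step 5: reduce E->T. Stack=[( E] ptr=2 lookahead=) remaining=[) + ( num ) / id $]
Step 6: shift ). Stack=[( E )] ptr=3 lookahead=+ remaining=[+ ( num ) / id $]
Step 7: reduce F->( E ). Stack=[F] ptr=3 lookahead=+ remaining=[+ ( num ) / id $]
Step 8: reduce T->F. Stack=[T] ptr=3 lookahead=+ remaining=[+ ( num ) / id $]
Step 9: reduce E->T. Stack=[E] ptr=3 lookahead=+ remaining=[+ ( num ) / id $]
Step 10: shift +. Stack=[E +] ptr=4 lookahead=( remaining=[( num ) / id $]
Step 11: shift (. Stack=[E + (] ptr=5 lookahead=num remaining=[num ) / id $]
Step 12: shift num. Stack=[E + ( num] ptr=6 lookahead=) remaining=[) / id $]
Step 13: reduce F->num. Stack=[E + ( F] ptr=6 lookahead=) remaining=[) / id $]
Step 14: reduce T->F. Stack=[E + ( T] ptr=6 lookahead=) remaining=[) / id $]
Step 15: reduce E->T. Stack=[E + ( E] ptr=6 lookahead=) remaining=[) / id $]
Step 16: shift ). Stack=[E + ( E )] ptr=7 lookahead=/ remaining=[/ id $]
Step 17: reduce F->( E ). Stack=[E + F] ptr=7 lookahead=/ remaining=[/ id $]
Step 18: reduce T->F. Stack=[E + T] ptr=7 lookahead=/ remaining=[/ id $]
Step 19: shift /. Stack=[E + T /] ptr=8 lookahead=id remaining=[id $]
Step 20: shift id. Stack=[E + T / id] ptr=9 lookahead=$ remaining=[$]
Step 21: reduce F->id. Stack=[E + T / F] ptr=9 lookahead=$ remaining=[$]
Step 22: reduce T->T / F. Stack=[E + T] ptr=9 lookahead=$ remaining=[$]
Step 23: reduce E->E + T. Stack=[E] ptr=9 lookahead=$ remaining=[$]
Step 24: accept. Stack=[E] ptr=9 lookahead=$ remaining=[$]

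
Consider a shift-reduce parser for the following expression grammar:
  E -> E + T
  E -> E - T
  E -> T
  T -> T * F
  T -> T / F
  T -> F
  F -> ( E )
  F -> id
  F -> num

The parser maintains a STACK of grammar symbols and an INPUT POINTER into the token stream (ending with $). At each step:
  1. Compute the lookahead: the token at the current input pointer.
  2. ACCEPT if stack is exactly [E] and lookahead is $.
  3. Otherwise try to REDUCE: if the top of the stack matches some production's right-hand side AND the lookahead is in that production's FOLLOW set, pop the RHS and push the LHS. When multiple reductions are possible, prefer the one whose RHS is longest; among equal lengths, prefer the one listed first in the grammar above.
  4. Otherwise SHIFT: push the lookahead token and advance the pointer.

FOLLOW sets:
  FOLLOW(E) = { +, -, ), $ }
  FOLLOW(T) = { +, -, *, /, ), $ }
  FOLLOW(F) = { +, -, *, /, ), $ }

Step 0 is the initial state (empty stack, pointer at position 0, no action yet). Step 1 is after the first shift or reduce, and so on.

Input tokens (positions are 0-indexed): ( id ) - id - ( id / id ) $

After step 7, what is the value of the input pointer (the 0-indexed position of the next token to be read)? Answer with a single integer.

Step 1: shift (. Stack=[(] ptr=1 lookahead=id remaining=[id ) - id - ( id / id ) $]
Step 2: shift id. Stack=[( id] ptr=2 lookahead=) remaining=[) - id - ( id / id ) $]
Step 3: reduce F->id. Stack=[( F] ptr=2 lookahead=) remaining=[) - id - ( id / id ) $]
Step 4: reduce T->F. Stack=[( T] ptr=2 lookahead=) remaining=[) - id - ( id / id ) $]
Step 5: reduce E->T. Stack=[( E] ptr=2 lookahead=) remaining=[) - id - ( id / id ) $]
Step 6: shift ). Stack=[( E )] ptr=3 lookahead=- remaining=[- id - ( id / id ) $]
Step 7: reduce F->( E ). Stack=[F] ptr=3 lookahead=- remaining=[- id - ( id / id ) $]

Answer: 3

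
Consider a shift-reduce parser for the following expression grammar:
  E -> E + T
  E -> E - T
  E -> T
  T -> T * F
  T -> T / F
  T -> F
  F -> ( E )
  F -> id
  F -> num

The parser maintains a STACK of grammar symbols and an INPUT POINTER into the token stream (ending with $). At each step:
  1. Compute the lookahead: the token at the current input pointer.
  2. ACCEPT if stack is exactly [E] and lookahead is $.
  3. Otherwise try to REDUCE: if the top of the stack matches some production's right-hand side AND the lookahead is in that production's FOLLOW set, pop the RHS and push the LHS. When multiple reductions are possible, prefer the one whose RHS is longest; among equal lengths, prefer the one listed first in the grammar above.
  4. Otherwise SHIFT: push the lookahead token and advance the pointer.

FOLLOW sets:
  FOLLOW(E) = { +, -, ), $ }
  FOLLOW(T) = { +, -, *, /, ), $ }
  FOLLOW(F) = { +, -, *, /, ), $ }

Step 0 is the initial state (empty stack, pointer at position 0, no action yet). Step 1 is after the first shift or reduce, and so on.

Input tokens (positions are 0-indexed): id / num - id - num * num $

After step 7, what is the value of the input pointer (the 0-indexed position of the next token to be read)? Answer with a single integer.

Answer: 3

Derivation:
Step 1: shift id. Stack=[id] ptr=1 lookahead=/ remaining=[/ num - id - num * num $]
Step 2: reduce F->id. Stack=[F] ptr=1 lookahead=/ remaining=[/ num - id - num * num $]
Step 3: reduce T->F. Stack=[T] ptr=1 lookahead=/ remaining=[/ num - id - num * num $]
Step 4: shift /. Stack=[T /] ptr=2 lookahead=num remaining=[num - id - num * num $]
Step 5: shift num. Stack=[T / num] ptr=3 lookahead=- remaining=[- id - num * num $]
Step 6: reduce F->num. Stack=[T / F] ptr=3 lookahead=- remaining=[- id - num * num $]
Step 7: reduce T->T / F. Stack=[T] ptr=3 lookahead=- remaining=[- id - num * num $]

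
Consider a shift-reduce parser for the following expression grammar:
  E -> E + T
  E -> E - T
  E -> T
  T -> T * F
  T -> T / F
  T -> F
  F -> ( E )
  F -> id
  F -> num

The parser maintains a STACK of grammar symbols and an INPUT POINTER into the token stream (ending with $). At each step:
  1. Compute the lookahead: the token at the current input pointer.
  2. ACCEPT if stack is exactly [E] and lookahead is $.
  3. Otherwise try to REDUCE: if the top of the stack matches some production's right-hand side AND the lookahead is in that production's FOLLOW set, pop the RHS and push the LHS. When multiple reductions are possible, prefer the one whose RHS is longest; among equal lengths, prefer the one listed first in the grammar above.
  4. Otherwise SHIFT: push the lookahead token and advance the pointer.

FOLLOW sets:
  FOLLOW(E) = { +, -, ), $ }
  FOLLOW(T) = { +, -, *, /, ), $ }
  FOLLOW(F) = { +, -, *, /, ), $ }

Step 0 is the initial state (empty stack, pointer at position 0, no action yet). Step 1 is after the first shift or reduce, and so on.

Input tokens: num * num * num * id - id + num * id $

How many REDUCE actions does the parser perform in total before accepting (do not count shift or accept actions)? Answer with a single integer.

Answer: 17

Derivation:
Step 1: shift num. Stack=[num] ptr=1 lookahead=* remaining=[* num * num * id - id + num * id $]
Step 2: reduce F->num. Stack=[F] ptr=1 lookahead=* remaining=[* num * num * id - id + num * id $]
Step 3: reduce T->F. Stack=[T] ptr=1 lookahead=* remaining=[* num * num * id - id + num * id $]
Step 4: shift *. Stack=[T *] ptr=2 lookahead=num remaining=[num * num * id - id + num * id $]
Step 5: shift num. Stack=[T * num] ptr=3 lookahead=* remaining=[* num * id - id + num * id $]
Step 6: reduce F->num. Stack=[T * F] ptr=3 lookahead=* remaining=[* num * id - id + num * id $]
Step 7: reduce T->T * F. Stack=[T] ptr=3 lookahead=* remaining=[* num * id - id + num * id $]
Step 8: shift *. Stack=[T *] ptr=4 lookahead=num remaining=[num * id - id + num * id $]
Step 9: shift num. Stack=[T * num] ptr=5 lookahead=* remaining=[* id - id + num * id $]
Step 10: reduce F->num. Stack=[T * F] ptr=5 lookahead=* remaining=[* id - id + num * id $]
Step 11: reduce T->T * F. Stack=[T] ptr=5 lookahead=* remaining=[* id - id + num * id $]
Step 12: shift *. Stack=[T *] ptr=6 lookahead=id remaining=[id - id + num * id $]
Step 13: shift id. Stack=[T * id] ptr=7 lookahead=- remaining=[- id + num * id $]
Step 14: reduce F->id. Stack=[T * F] ptr=7 lookahead=- remaining=[- id + num * id $]
Step 15: reduce T->T * F. Stack=[T] ptr=7 lookahead=- remaining=[- id + num * id $]
Step 16: reduce E->T. Stack=[E] ptr=7 lookahead=- remaining=[- id + num * id $]
Step 17: shift -. Stack=[E -] ptr=8 lookahead=id remaining=[id + num * id $]
Step 18: shift id. Stack=[E - id] ptr=9 lookahead=+ remaining=[+ num * id $]
Step 19: reduce F->id. Stack=[E - F] ptr=9 lookahead=+ remaining=[+ num * id $]
Step 20: reduce T->F. Stack=[E - T] ptr=9 lookahead=+ remaining=[+ num * id $]
Step 21: reduce E->E - T. Stack=[E] ptr=9 lookahead=+ remaining=[+ num * id $]
Step 22: shift +. Stack=[E +] ptr=10 lookahead=num remaining=[num * id $]
Step 23: shift num. Stack=[E + num] ptr=11 lookahead=* remaining=[* id $]
Step 24: reduce F->num. Stack=[E + F] ptr=11 lookahead=* remaining=[* id $]
Step 25: reduce T->F. Stack=[E + T] ptr=11 lookahead=* remaining=[* id $]
Step 26: shift *. Stack=[E + T *] ptr=12 lookahead=id remaining=[id $]
Step 27: shift id. Stack=[E + T * id] ptr=13 lookahead=$ remaining=[$]
Step 28: reduce F->id. Stack=[E + T * F] ptr=13 lookahead=$ remaining=[$]
Step 29: reduce T->T * F. Stack=[E + T] ptr=13 lookahead=$ remaining=[$]
Step 30: reduce E->E + T. Stack=[E] ptr=13 lookahead=$ remaining=[$]
Step 31: accept. Stack=[E] ptr=13 lookahead=$ remaining=[$]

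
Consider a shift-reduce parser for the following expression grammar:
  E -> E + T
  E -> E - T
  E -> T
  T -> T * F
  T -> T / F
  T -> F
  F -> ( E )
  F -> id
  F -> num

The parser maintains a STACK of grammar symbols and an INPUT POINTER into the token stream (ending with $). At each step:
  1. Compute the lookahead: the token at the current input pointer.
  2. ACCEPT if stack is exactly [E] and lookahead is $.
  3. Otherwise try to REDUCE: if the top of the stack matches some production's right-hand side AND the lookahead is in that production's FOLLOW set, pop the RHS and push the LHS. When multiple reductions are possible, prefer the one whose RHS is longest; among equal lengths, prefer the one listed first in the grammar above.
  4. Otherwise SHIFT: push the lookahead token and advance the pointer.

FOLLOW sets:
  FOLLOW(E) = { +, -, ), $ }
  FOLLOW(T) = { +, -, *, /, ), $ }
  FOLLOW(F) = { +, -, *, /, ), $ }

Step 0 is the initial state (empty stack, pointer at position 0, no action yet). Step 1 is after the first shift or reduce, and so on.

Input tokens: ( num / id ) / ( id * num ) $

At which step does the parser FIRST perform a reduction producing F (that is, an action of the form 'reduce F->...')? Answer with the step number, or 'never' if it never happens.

Answer: 3

Derivation:
Step 1: shift (. Stack=[(] ptr=1 lookahead=num remaining=[num / id ) / ( id * num ) $]
Step 2: shift num. Stack=[( num] ptr=2 lookahead=/ remaining=[/ id ) / ( id * num ) $]
Step 3: reduce F->num. Stack=[( F] ptr=2 lookahead=/ remaining=[/ id ) / ( id * num ) $]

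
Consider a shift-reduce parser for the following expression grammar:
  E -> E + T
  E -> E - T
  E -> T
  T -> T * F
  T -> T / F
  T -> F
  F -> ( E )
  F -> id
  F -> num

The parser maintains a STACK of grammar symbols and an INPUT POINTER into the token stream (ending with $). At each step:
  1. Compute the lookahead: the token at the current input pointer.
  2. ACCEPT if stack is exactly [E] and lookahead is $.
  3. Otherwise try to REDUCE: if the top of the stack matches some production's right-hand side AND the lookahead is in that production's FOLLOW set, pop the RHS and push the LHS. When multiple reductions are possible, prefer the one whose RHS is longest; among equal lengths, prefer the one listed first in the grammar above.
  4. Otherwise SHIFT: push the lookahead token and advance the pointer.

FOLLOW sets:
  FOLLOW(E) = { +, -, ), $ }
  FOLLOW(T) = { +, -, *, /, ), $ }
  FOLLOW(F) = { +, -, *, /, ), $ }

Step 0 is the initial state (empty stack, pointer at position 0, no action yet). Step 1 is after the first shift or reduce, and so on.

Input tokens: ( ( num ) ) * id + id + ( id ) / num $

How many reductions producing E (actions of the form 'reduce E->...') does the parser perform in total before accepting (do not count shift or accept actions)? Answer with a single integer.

Step 1: shift (. Stack=[(] ptr=1 lookahead=( remaining=[( num ) ) * id + id + ( id ) / num $]
Step 2: shift (. Stack=[( (] ptr=2 lookahead=num remaining=[num ) ) * id + id + ( id ) / num $]
Step 3: shift num. Stack=[( ( num] ptr=3 lookahead=) remaining=[) ) * id + id + ( id ) / num $]
Step 4: reduce F->num. Stack=[( ( F] ptr=3 lookahead=) remaining=[) ) * id + id + ( id ) / num $]
Step 5: reduce T->F. Stack=[( ( T] ptr=3 lookahead=) remaining=[) ) * id + id + ( id ) / num $]
Step 6: reduce E->T. Stack=[( ( E] ptr=3 lookahead=) remaining=[) ) * id + id + ( id ) / num $]
Step 7: shift ). Stack=[( ( E )] ptr=4 lookahead=) remaining=[) * id + id + ( id ) / num $]
Step 8: reduce F->( E ). Stack=[( F] ptr=4 lookahead=) remaining=[) * id + id + ( id ) / num $]
Step 9: reduce T->F. Stack=[( T] ptr=4 lookahead=) remaining=[) * id + id + ( id ) / num $]
Step 10: reduce E->T. Stack=[( E] ptr=4 lookahead=) remaining=[) * id + id + ( id ) / num $]
Step 11: shift ). Stack=[( E )] ptr=5 lookahead=* remaining=[* id + id + ( id ) / num $]
Step 12: reduce F->( E ). Stack=[F] ptr=5 lookahead=* remaining=[* id + id + ( id ) / num $]
Step 13: reduce T->F. Stack=[T] ptr=5 lookahead=* remaining=[* id + id + ( id ) / num $]
Step 14: shift *. Stack=[T *] ptr=6 lookahead=id remaining=[id + id + ( id ) / num $]
Step 15: shift id. Stack=[T * id] ptr=7 lookahead=+ remaining=[+ id + ( id ) / num $]
Step 16: reduce F->id. Stack=[T * F] ptr=7 lookahead=+ remaining=[+ id + ( id ) / num $]
Step 17: reduce T->T * F. Stack=[T] ptr=7 lookahead=+ remaining=[+ id + ( id ) / num $]
Step 18: reduce E->T. Stack=[E] ptr=7 lookahead=+ remaining=[+ id + ( id ) / num $]
Step 19: shift +. Stack=[E +] ptr=8 lookahead=id remaining=[id + ( id ) / num $]
Step 20: shift id. Stack=[E + id] ptr=9 lookahead=+ remaining=[+ ( id ) / num $]
Step 21: reduce F->id. Stack=[E + F] ptr=9 lookahead=+ remaining=[+ ( id ) / num $]
Step 22: reduce T->F. Stack=[E + T] ptr=9 lookahead=+ remaining=[+ ( id ) / num $]
Step 23: reduce E->E + T. Stack=[E] ptr=9 lookahead=+ remaining=[+ ( id ) / num $]
Step 24: shift +. Stack=[E +] ptr=10 lookahead=( remaining=[( id ) / num $]
Step 25: shift (. Stack=[E + (] ptr=11 lookahead=id remaining=[id ) / num $]
Step 26: shift id. Stack=[E + ( id] ptr=12 lookahead=) remaining=[) / num $]
Step 27: reduce F->id. Stack=[E + ( F] ptr=12 lookahead=) remaining=[) / num $]
Step 28: reduce T->F. Stack=[E + ( T] ptr=12 lookahead=) remaining=[) / num $]
Step 29: reduce E->T. Stack=[E + ( E] ptr=12 lookahead=) remaining=[) / num $]
Step 30: shift ). Stack=[E + ( E )] ptr=13 lookahead=/ remaining=[/ num $]
Step 31: reduce F->( E ). Stack=[E + F] ptr=13 lookahead=/ remaining=[/ num $]
Step 32: reduce T->F. Stack=[E + T] ptr=13 lookahead=/ remaining=[/ num $]
Step 33: shift /. Stack=[E + T /] ptr=14 lookahead=num remaining=[num $]
Step 34: shift num. Stack=[E + T / num] ptr=15 lookahead=$ remaining=[$]
Step 35: reduce F->num. Stack=[E + T / F] ptr=15 lookahead=$ remaining=[$]
Step 36: reduce T->T / F. Stack=[E + T] ptr=15 lookahead=$ remaining=[$]
Step 37: reduce E->E + T. Stack=[E] ptr=15 lookahead=$ remaining=[$]
Step 38: accept. Stack=[E] ptr=15 lookahead=$ remaining=[$]

Answer: 6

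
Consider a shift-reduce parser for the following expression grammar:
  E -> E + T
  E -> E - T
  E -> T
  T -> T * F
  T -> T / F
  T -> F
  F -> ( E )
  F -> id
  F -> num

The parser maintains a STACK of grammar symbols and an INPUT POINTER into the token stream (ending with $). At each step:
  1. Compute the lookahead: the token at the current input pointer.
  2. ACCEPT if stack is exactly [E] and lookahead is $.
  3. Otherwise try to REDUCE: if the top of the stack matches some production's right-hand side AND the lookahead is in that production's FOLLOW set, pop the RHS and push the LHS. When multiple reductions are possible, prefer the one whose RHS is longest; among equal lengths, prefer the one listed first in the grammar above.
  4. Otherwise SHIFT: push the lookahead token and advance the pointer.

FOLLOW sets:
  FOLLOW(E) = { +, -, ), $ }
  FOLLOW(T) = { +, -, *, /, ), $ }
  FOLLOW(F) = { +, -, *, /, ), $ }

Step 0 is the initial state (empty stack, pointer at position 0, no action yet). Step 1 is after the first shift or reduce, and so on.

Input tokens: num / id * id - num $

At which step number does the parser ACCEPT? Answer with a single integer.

Step 1: shift num. Stack=[num] ptr=1 lookahead=/ remaining=[/ id * id - num $]
Step 2: reduce F->num. Stack=[F] ptr=1 lookahead=/ remaining=[/ id * id - num $]
Step 3: reduce T->F. Stack=[T] ptr=1 lookahead=/ remaining=[/ id * id - num $]
Step 4: shift /. Stack=[T /] ptr=2 lookahead=id remaining=[id * id - num $]
Step 5: shift id. Stack=[T / id] ptr=3 lookahead=* remaining=[* id - num $]
Step 6: reduce F->id. Stack=[T / F] ptr=3 lookahead=* remaining=[* id - num $]
Step 7: reduce T->T / F. Stack=[T] ptr=3 lookahead=* remaining=[* id - num $]
Step 8: shift *. Stack=[T *] ptr=4 lookahead=id remaining=[id - num $]
Step 9: shift id. Stack=[T * id] ptr=5 lookahead=- remaining=[- num $]
Step 10: reduce F->id. Stack=[T * F] ptr=5 lookahead=- remaining=[- num $]
Step 11: reduce T->T * F. Stack=[T] ptr=5 lookahead=- remaining=[- num $]
Step 12: reduce E->T. Stack=[E] ptr=5 lookahead=- remaining=[- num $]
Step 13: shift -. Stack=[E -] ptr=6 lookahead=num remaining=[num $]
Step 14: shift num. Stack=[E - num] ptr=7 lookahead=$ remaining=[$]
Step 15: reduce F->num. Stack=[E - F] ptr=7 lookahead=$ remaining=[$]
Step 16: reduce T->F. Stack=[E - T] ptr=7 lookahead=$ remaining=[$]
Step 17: reduce E->E - T. Stack=[E] ptr=7 lookahead=$ remaining=[$]
Step 18: accept. Stack=[E] ptr=7 lookahead=$ remaining=[$]

Answer: 18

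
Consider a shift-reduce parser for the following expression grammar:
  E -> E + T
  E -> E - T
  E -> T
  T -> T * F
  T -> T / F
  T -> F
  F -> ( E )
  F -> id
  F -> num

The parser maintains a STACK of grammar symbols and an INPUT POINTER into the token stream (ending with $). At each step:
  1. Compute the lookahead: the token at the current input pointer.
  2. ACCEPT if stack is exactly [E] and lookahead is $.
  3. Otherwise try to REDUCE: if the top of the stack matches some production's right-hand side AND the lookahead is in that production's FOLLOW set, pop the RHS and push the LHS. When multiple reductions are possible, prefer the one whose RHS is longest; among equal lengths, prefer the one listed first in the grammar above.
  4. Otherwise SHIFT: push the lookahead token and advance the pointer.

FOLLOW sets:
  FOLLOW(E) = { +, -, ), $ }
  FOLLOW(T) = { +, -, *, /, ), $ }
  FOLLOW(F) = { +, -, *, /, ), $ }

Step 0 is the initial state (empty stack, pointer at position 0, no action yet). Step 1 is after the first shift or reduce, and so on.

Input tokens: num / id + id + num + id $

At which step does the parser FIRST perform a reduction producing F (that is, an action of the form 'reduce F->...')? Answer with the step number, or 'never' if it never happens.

Step 1: shift num. Stack=[num] ptr=1 lookahead=/ remaining=[/ id + id + num + id $]
Step 2: reduce F->num. Stack=[F] ptr=1 lookahead=/ remaining=[/ id + id + num + id $]

Answer: 2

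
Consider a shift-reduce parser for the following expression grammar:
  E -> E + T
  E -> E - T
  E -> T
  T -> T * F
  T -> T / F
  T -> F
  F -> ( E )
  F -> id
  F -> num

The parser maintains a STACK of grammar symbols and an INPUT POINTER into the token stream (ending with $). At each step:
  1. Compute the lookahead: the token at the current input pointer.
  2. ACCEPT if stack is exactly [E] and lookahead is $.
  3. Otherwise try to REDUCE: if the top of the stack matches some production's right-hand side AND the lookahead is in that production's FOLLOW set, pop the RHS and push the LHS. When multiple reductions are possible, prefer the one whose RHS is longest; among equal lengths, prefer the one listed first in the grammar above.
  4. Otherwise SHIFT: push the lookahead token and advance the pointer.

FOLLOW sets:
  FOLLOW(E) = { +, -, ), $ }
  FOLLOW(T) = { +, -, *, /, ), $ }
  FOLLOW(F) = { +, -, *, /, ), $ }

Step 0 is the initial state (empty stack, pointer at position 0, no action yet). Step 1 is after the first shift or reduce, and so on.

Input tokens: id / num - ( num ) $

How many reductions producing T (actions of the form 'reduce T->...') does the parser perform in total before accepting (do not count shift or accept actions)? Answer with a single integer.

Step 1: shift id. Stack=[id] ptr=1 lookahead=/ remaining=[/ num - ( num ) $]
Step 2: reduce F->id. Stack=[F] ptr=1 lookahead=/ remaining=[/ num - ( num ) $]
Step 3: reduce T->F. Stack=[T] ptr=1 lookahead=/ remaining=[/ num - ( num ) $]
Step 4: shift /. Stack=[T /] ptr=2 lookahead=num remaining=[num - ( num ) $]
Step 5: shift num. Stack=[T / num] ptr=3 lookahead=- remaining=[- ( num ) $]
Step 6: reduce F->num. Stack=[T / F] ptr=3 lookahead=- remaining=[- ( num ) $]
Step 7: reduce T->T / F. Stack=[T] ptr=3 lookahead=- remaining=[- ( num ) $]
Step 8: reduce E->T. Stack=[E] ptr=3 lookahead=- remaining=[- ( num ) $]
Step 9: shift -. Stack=[E -] ptr=4 lookahead=( remaining=[( num ) $]
Step 10: shift (. Stack=[E - (] ptr=5 lookahead=num remaining=[num ) $]
Step 11: shift num. Stack=[E - ( num] ptr=6 lookahead=) remaining=[) $]
Step 12: reduce F->num. Stack=[E - ( F] ptr=6 lookahead=) remaining=[) $]
Step 13: reduce T->F. Stack=[E - ( T] ptr=6 lookahead=) remaining=[) $]
Step 14: reduce E->T. Stack=[E - ( E] ptr=6 lookahead=) remaining=[) $]
Step 15: shift ). Stack=[E - ( E )] ptr=7 lookahead=$ remaining=[$]
Step 16: reduce F->( E ). Stack=[E - F] ptr=7 lookahead=$ remaining=[$]
Step 17: reduce T->F. Stack=[E - T] ptr=7 lookahead=$ remaining=[$]
Step 18: reduce E->E - T. Stack=[E] ptr=7 lookahead=$ remaining=[$]
Step 19: accept. Stack=[E] ptr=7 lookahead=$ remaining=[$]

Answer: 4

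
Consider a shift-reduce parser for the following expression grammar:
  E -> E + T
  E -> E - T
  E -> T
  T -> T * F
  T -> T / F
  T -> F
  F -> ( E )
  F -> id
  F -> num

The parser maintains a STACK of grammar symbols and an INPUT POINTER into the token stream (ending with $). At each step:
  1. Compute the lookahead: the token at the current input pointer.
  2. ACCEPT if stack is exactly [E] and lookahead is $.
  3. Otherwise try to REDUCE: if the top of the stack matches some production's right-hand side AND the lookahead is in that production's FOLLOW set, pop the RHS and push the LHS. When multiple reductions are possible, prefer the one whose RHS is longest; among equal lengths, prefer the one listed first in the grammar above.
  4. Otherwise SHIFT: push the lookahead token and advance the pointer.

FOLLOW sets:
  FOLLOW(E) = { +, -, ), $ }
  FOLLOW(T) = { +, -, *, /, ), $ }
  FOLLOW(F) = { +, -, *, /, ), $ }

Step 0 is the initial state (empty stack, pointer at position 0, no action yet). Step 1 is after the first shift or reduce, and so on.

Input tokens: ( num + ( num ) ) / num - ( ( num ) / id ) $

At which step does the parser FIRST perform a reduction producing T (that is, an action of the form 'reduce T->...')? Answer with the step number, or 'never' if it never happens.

Step 1: shift (. Stack=[(] ptr=1 lookahead=num remaining=[num + ( num ) ) / num - ( ( num ) / id ) $]
Step 2: shift num. Stack=[( num] ptr=2 lookahead=+ remaining=[+ ( num ) ) / num - ( ( num ) / id ) $]
Step 3: reduce F->num. Stack=[( F] ptr=2 lookahead=+ remaining=[+ ( num ) ) / num - ( ( num ) / id ) $]
Step 4: reduce T->F. Stack=[( T] ptr=2 lookahead=+ remaining=[+ ( num ) ) / num - ( ( num ) / id ) $]

Answer: 4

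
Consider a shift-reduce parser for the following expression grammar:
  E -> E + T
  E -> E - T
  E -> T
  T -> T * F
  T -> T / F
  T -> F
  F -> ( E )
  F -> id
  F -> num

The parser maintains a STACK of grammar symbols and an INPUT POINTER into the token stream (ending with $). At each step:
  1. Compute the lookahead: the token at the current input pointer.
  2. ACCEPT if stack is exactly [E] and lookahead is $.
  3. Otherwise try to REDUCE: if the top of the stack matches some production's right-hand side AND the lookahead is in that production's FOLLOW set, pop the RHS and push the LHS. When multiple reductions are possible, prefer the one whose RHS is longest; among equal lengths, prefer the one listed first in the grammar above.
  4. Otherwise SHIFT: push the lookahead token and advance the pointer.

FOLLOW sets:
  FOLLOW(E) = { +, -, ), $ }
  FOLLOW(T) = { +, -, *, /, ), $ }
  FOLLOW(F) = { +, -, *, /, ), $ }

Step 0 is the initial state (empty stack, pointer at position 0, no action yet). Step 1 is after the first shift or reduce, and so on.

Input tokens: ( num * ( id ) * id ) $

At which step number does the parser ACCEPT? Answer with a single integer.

Step 1: shift (. Stack=[(] ptr=1 lookahead=num remaining=[num * ( id ) * id ) $]
Step 2: shift num. Stack=[( num] ptr=2 lookahead=* remaining=[* ( id ) * id ) $]
Step 3: reduce F->num. Stack=[( F] ptr=2 lookahead=* remaining=[* ( id ) * id ) $]
Step 4: reduce T->F. Stack=[( T] ptr=2 lookahead=* remaining=[* ( id ) * id ) $]
Step 5: shift *. Stack=[( T *] ptr=3 lookahead=( remaining=[( id ) * id ) $]
Step 6: shift (. Stack=[( T * (] ptr=4 lookahead=id remaining=[id ) * id ) $]
Step 7: shift id. Stack=[( T * ( id] ptr=5 lookahead=) remaining=[) * id ) $]
Step 8: reduce F->id. Stack=[( T * ( F] ptr=5 lookahead=) remaining=[) * id ) $]
Step 9: reduce T->F. Stack=[( T * ( T] ptr=5 lookahead=) remaining=[) * id ) $]
Step 10: reduce E->T. Stack=[( T * ( E] ptr=5 lookahead=) remaining=[) * id ) $]
Step 11: shift ). Stack=[( T * ( E )] ptr=6 lookahead=* remaining=[* id ) $]
Step 12: reduce F->( E ). Stack=[( T * F] ptr=6 lookahead=* remaining=[* id ) $]
Step 13: reduce T->T * F. Stack=[( T] ptr=6 lookahead=* remaining=[* id ) $]
Step 14: shift *. Stack=[( T *] ptr=7 lookahead=id remaining=[id ) $]
Step 15: shift id. Stack=[( T * id] ptr=8 lookahead=) remaining=[) $]
Step 16: reduce F->id. Stack=[( T * F] ptr=8 lookahead=) remaining=[) $]
Step 17: reduce T->T * F. Stack=[( T] ptr=8 lookahead=) remaining=[) $]
Step 18: reduce E->T. Stack=[( E] ptr=8 lookahead=) remaining=[) $]
Step 19: shift ). Stack=[( E )] ptr=9 lookahead=$ remaining=[$]
Step 20: reduce F->( E ). Stack=[F] ptr=9 lookahead=$ remaining=[$]
Step 21: reduce T->F. Stack=[T] ptr=9 lookahead=$ remaining=[$]
Step 22: reduce E->T. Stack=[E] ptr=9 lookahead=$ remaining=[$]
Step 23: accept. Stack=[E] ptr=9 lookahead=$ remaining=[$]

Answer: 23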